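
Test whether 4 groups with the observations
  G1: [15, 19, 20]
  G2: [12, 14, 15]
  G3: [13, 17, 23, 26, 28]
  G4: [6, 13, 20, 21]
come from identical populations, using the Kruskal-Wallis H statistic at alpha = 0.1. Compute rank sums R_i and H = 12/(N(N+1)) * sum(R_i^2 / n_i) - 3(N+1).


Step 1: Combine all N = 15 observations and assign midranks.
sorted (value, group, rank): (6,G4,1), (12,G2,2), (13,G3,3.5), (13,G4,3.5), (14,G2,5), (15,G1,6.5), (15,G2,6.5), (17,G3,8), (19,G1,9), (20,G1,10.5), (20,G4,10.5), (21,G4,12), (23,G3,13), (26,G3,14), (28,G3,15)
Step 2: Sum ranks within each group.
R_1 = 26 (n_1 = 3)
R_2 = 13.5 (n_2 = 3)
R_3 = 53.5 (n_3 = 5)
R_4 = 27 (n_4 = 4)
Step 3: H = 12/(N(N+1)) * sum(R_i^2/n_i) - 3(N+1)
     = 12/(15*16) * (26^2/3 + 13.5^2/3 + 53.5^2/5 + 27^2/4) - 3*16
     = 0.050000 * 1040.78 - 48
     = 4.039167.
Step 4: Ties present; correction factor C = 1 - 18/(15^3 - 15) = 0.994643. Corrected H = 4.039167 / 0.994643 = 4.060922.
Step 5: Under H0, H ~ chi^2(3); p-value = 0.254960.
Step 6: alpha = 0.1. fail to reject H0.

H = 4.0609, df = 3, p = 0.254960, fail to reject H0.


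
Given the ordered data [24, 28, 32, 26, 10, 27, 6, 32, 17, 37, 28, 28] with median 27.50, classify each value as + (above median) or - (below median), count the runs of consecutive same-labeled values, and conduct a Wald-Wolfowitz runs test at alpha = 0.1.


Step 1: Compute median = 27.50; label A = above, B = below.
Labels in order: BAABBBBABAAA  (n_A = 6, n_B = 6)
Step 2: Count runs R = 6.
Step 3: Under H0 (random ordering), E[R] = 2*n_A*n_B/(n_A+n_B) + 1 = 2*6*6/12 + 1 = 7.0000.
        Var[R] = 2*n_A*n_B*(2*n_A*n_B - n_A - n_B) / ((n_A+n_B)^2 * (n_A+n_B-1)) = 4320/1584 = 2.7273.
        SD[R] = 1.6514.
Step 4: Continuity-corrected z = (R + 0.5 - E[R]) / SD[R] = (6 + 0.5 - 7.0000) / 1.6514 = -0.3028.
Step 5: Two-sided p-value via normal approximation = 2*(1 - Phi(|z|)) = 0.762069.
Step 6: alpha = 0.1. fail to reject H0.

R = 6, z = -0.3028, p = 0.762069, fail to reject H0.


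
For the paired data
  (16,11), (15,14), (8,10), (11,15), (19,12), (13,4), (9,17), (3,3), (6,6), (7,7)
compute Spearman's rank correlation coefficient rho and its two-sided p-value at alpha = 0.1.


Step 1: Rank x and y separately (midranks; no ties here).
rank(x): 16->9, 15->8, 8->4, 11->6, 19->10, 13->7, 9->5, 3->1, 6->2, 7->3
rank(y): 11->6, 14->8, 10->5, 15->9, 12->7, 4->2, 17->10, 3->1, 6->3, 7->4
Step 2: d_i = R_x(i) - R_y(i); compute d_i^2.
  (9-6)^2=9, (8-8)^2=0, (4-5)^2=1, (6-9)^2=9, (10-7)^2=9, (7-2)^2=25, (5-10)^2=25, (1-1)^2=0, (2-3)^2=1, (3-4)^2=1
sum(d^2) = 80.
Step 3: rho = 1 - 6*80 / (10*(10^2 - 1)) = 1 - 480/990 = 0.515152.
Step 4: Under H0, t = rho * sqrt((n-2)/(1-rho^2)) = 1.7000 ~ t(8).
Step 5: Two-sided p-value from the t-distribution with 8 df = 0.127553.
Step 6: alpha = 0.1. fail to reject H0.

rho = 0.5152, p = 0.127553, fail to reject H0 at alpha = 0.1.


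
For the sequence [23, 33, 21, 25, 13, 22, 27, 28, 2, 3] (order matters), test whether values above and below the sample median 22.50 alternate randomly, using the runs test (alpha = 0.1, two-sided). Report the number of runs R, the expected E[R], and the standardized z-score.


Step 1: Compute median = 22.50; label A = above, B = below.
Labels in order: AABABBAABB  (n_A = 5, n_B = 5)
Step 2: Count runs R = 6.
Step 3: Under H0 (random ordering), E[R] = 2*n_A*n_B/(n_A+n_B) + 1 = 2*5*5/10 + 1 = 6.0000.
        Var[R] = 2*n_A*n_B*(2*n_A*n_B - n_A - n_B) / ((n_A+n_B)^2 * (n_A+n_B-1)) = 2000/900 = 2.2222.
        SD[R] = 1.4907.
Step 4: R = E[R], so z = 0 with no continuity correction.
Step 5: Two-sided p-value via normal approximation = 2*(1 - Phi(|z|)) = 1.000000.
Step 6: alpha = 0.1. fail to reject H0.

R = 6, z = 0.0000, p = 1.000000, fail to reject H0.


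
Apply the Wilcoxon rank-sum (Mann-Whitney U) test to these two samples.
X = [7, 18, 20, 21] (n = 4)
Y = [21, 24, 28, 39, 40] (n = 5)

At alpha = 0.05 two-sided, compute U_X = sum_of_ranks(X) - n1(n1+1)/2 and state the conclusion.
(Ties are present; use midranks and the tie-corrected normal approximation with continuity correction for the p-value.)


Step 1: Combine and sort all 9 observations; assign midranks.
sorted (value, group): (7,X), (18,X), (20,X), (21,X), (21,Y), (24,Y), (28,Y), (39,Y), (40,Y)
ranks: 7->1, 18->2, 20->3, 21->4.5, 21->4.5, 24->6, 28->7, 39->8, 40->9
Step 2: Rank sum for X: R1 = 1 + 2 + 3 + 4.5 = 10.5.
Step 3: U_X = R1 - n1(n1+1)/2 = 10.5 - 4*5/2 = 10.5 - 10 = 0.5.
       U_Y = n1*n2 - U_X = 20 - 0.5 = 19.5.
Step 4: Ties are present, so use the tie-corrected normal approximation (with continuity correction) for the p-value.
Step 5: p-value = 0.026844; compare to alpha = 0.05. reject H0.

U_X = 0.5, p = 0.026844, reject H0 at alpha = 0.05.


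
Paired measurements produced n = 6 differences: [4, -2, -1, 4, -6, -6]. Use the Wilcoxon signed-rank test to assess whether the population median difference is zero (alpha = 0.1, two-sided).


Step 1: Drop any zero differences (none here) and take |d_i|.
|d| = [4, 2, 1, 4, 6, 6]
Step 2: Midrank |d_i| (ties get averaged ranks).
ranks: |4|->3.5, |2|->2, |1|->1, |4|->3.5, |6|->5.5, |6|->5.5
Step 3: Attach original signs; sum ranks with positive sign and with negative sign.
W+ = 3.5 + 3.5 = 7
W- = 2 + 1 + 5.5 + 5.5 = 14
(Check: W+ + W- = 21 should equal n(n+1)/2 = 21.)
Step 4: Test statistic W = min(W+, W-) = 7.
Step 5: Ties in |d|, so use the tie-corrected normal approximation.
        E[W] = n(n+1)/4 = 6*7/4 = 10.5.
        Tie groups: |d|=4 (t=2), |d|=6 (t=2); sum(t^3 - t) = 12.
        Var[W] = n(n+1)(2n+1)/24 - sum(t^3-t)/48 = 546/24 - 12/48 = 22.5.
        z = (W - E[W]) / sqrt(Var[W]) = (7 - 10.5) / 4.7434 = -0.7379.
        Two-sided p = 2*Phi(z) = 0.460597.
Step 6: alpha = 0.1. fail to reject H0.

W+ = 7, W- = 14, W = min = 7, p = 0.460597, fail to reject H0.


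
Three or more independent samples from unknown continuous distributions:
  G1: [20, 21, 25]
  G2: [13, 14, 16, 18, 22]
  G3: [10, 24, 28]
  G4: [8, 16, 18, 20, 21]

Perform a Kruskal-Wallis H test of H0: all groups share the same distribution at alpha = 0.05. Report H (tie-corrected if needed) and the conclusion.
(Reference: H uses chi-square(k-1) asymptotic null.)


Step 1: Combine all N = 16 observations and assign midranks.
sorted (value, group, rank): (8,G4,1), (10,G3,2), (13,G2,3), (14,G2,4), (16,G2,5.5), (16,G4,5.5), (18,G2,7.5), (18,G4,7.5), (20,G1,9.5), (20,G4,9.5), (21,G1,11.5), (21,G4,11.5), (22,G2,13), (24,G3,14), (25,G1,15), (28,G3,16)
Step 2: Sum ranks within each group.
R_1 = 36 (n_1 = 3)
R_2 = 33 (n_2 = 5)
R_3 = 32 (n_3 = 3)
R_4 = 35 (n_4 = 5)
Step 3: H = 12/(N(N+1)) * sum(R_i^2/n_i) - 3(N+1)
     = 12/(16*17) * (36^2/3 + 33^2/5 + 32^2/3 + 35^2/5) - 3*17
     = 0.044118 * 1236.13 - 51
     = 3.535294.
Step 4: Ties present; correction factor C = 1 - 24/(16^3 - 16) = 0.994118. Corrected H = 3.535294 / 0.994118 = 3.556213.
Step 5: Under H0, H ~ chi^2(3); p-value = 0.313544.
Step 6: alpha = 0.05. fail to reject H0.

H = 3.5562, df = 3, p = 0.313544, fail to reject H0.


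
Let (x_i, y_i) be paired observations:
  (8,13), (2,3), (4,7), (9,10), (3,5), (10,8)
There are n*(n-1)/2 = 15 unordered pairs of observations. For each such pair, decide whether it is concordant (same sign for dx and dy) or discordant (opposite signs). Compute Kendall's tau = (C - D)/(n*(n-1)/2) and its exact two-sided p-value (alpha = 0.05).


Step 1: Enumerate the 15 unordered pairs (i,j) with i<j and classify each by sign(x_j-x_i) * sign(y_j-y_i).
  (1,2):dx=-6,dy=-10->C; (1,3):dx=-4,dy=-6->C; (1,4):dx=+1,dy=-3->D; (1,5):dx=-5,dy=-8->C
  (1,6):dx=+2,dy=-5->D; (2,3):dx=+2,dy=+4->C; (2,4):dx=+7,dy=+7->C; (2,5):dx=+1,dy=+2->C
  (2,6):dx=+8,dy=+5->C; (3,4):dx=+5,dy=+3->C; (3,5):dx=-1,dy=-2->C; (3,6):dx=+6,dy=+1->C
  (4,5):dx=-6,dy=-5->C; (4,6):dx=+1,dy=-2->D; (5,6):dx=+7,dy=+3->C
Step 2: C = 12, D = 3, total pairs = 15.
Step 3: tau = (C - D)/(n(n-1)/2) = (12 - 3)/15 = 0.600000.
Step 4: Exact two-sided p-value (enumerate n! = 720 permutations of y under H0): p = 0.136111.
Step 5: alpha = 0.05. fail to reject H0.

tau_b = 0.6000 (C=12, D=3), p = 0.136111, fail to reject H0.


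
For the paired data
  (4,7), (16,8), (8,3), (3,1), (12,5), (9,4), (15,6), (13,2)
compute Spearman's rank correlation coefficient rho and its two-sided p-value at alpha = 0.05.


Step 1: Rank x and y separately (midranks; no ties here).
rank(x): 4->2, 16->8, 8->3, 3->1, 12->5, 9->4, 15->7, 13->6
rank(y): 7->7, 8->8, 3->3, 1->1, 5->5, 4->4, 6->6, 2->2
Step 2: d_i = R_x(i) - R_y(i); compute d_i^2.
  (2-7)^2=25, (8-8)^2=0, (3-3)^2=0, (1-1)^2=0, (5-5)^2=0, (4-4)^2=0, (7-6)^2=1, (6-2)^2=16
sum(d^2) = 42.
Step 3: rho = 1 - 6*42 / (8*(8^2 - 1)) = 1 - 252/504 = 0.500000.
Step 4: Under H0, t = rho * sqrt((n-2)/(1-rho^2)) = 1.4142 ~ t(6).
Step 5: Two-sided p-value from the t-distribution with 6 df = 0.207031.
Step 6: alpha = 0.05. fail to reject H0.

rho = 0.5000, p = 0.207031, fail to reject H0 at alpha = 0.05.


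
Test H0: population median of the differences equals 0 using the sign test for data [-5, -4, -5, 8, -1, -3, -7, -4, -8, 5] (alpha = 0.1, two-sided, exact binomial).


Step 1: Discard zero differences. Original n = 10; n_eff = number of nonzero differences = 10.
Nonzero differences (with sign): -5, -4, -5, +8, -1, -3, -7, -4, -8, +5
Step 2: Count signs: positive = 2, negative = 8.
Step 3: Under H0: P(positive) = 0.5, so the number of positives S ~ Bin(10, 0.5).
Step 4: Two-sided exact p-value = sum of Bin(10,0.5) probabilities at or below the observed probability = 0.109375.
Step 5: alpha = 0.1. fail to reject H0.

n_eff = 10, pos = 2, neg = 8, p = 0.109375, fail to reject H0.


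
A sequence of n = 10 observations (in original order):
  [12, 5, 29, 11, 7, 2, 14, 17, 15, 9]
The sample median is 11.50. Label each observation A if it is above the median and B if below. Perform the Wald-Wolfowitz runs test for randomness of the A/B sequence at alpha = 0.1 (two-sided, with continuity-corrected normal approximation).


Step 1: Compute median = 11.50; label A = above, B = below.
Labels in order: ABABBBAAAB  (n_A = 5, n_B = 5)
Step 2: Count runs R = 6.
Step 3: Under H0 (random ordering), E[R] = 2*n_A*n_B/(n_A+n_B) + 1 = 2*5*5/10 + 1 = 6.0000.
        Var[R] = 2*n_A*n_B*(2*n_A*n_B - n_A - n_B) / ((n_A+n_B)^2 * (n_A+n_B-1)) = 2000/900 = 2.2222.
        SD[R] = 1.4907.
Step 4: R = E[R], so z = 0 with no continuity correction.
Step 5: Two-sided p-value via normal approximation = 2*(1 - Phi(|z|)) = 1.000000.
Step 6: alpha = 0.1. fail to reject H0.

R = 6, z = 0.0000, p = 1.000000, fail to reject H0.


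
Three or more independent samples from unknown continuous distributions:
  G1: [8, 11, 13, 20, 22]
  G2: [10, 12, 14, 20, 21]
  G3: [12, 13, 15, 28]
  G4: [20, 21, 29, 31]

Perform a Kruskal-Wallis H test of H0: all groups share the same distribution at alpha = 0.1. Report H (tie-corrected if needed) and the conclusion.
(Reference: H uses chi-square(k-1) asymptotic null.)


Step 1: Combine all N = 18 observations and assign midranks.
sorted (value, group, rank): (8,G1,1), (10,G2,2), (11,G1,3), (12,G2,4.5), (12,G3,4.5), (13,G1,6.5), (13,G3,6.5), (14,G2,8), (15,G3,9), (20,G1,11), (20,G2,11), (20,G4,11), (21,G2,13.5), (21,G4,13.5), (22,G1,15), (28,G3,16), (29,G4,17), (31,G4,18)
Step 2: Sum ranks within each group.
R_1 = 36.5 (n_1 = 5)
R_2 = 39 (n_2 = 5)
R_3 = 36 (n_3 = 4)
R_4 = 59.5 (n_4 = 4)
Step 3: H = 12/(N(N+1)) * sum(R_i^2/n_i) - 3(N+1)
     = 12/(18*19) * (36.5^2/5 + 39^2/5 + 36^2/4 + 59.5^2/4) - 3*19
     = 0.035088 * 1779.71 - 57
     = 5.446053.
Step 4: Ties present; correction factor C = 1 - 42/(18^3 - 18) = 0.992776. Corrected H = 5.446053 / 0.992776 = 5.485681.
Step 5: Under H0, H ~ chi^2(3); p-value = 0.139498.
Step 6: alpha = 0.1. fail to reject H0.

H = 5.4857, df = 3, p = 0.139498, fail to reject H0.


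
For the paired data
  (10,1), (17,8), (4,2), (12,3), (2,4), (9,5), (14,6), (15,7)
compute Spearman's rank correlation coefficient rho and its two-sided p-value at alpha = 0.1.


Step 1: Rank x and y separately (midranks; no ties here).
rank(x): 10->4, 17->8, 4->2, 12->5, 2->1, 9->3, 14->6, 15->7
rank(y): 1->1, 8->8, 2->2, 3->3, 4->4, 5->5, 6->6, 7->7
Step 2: d_i = R_x(i) - R_y(i); compute d_i^2.
  (4-1)^2=9, (8-8)^2=0, (2-2)^2=0, (5-3)^2=4, (1-4)^2=9, (3-5)^2=4, (6-6)^2=0, (7-7)^2=0
sum(d^2) = 26.
Step 3: rho = 1 - 6*26 / (8*(8^2 - 1)) = 1 - 156/504 = 0.690476.
Step 4: Under H0, t = rho * sqrt((n-2)/(1-rho^2)) = 2.3382 ~ t(6).
Step 5: Two-sided p-value from the t-distribution with 6 df = 0.057990.
Step 6: alpha = 0.1. reject H0.

rho = 0.6905, p = 0.057990, reject H0 at alpha = 0.1.


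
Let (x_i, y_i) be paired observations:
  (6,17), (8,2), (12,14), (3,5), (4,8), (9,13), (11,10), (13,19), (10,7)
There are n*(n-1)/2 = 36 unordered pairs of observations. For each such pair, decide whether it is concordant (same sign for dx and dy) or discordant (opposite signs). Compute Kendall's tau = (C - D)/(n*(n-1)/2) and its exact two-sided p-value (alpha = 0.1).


Step 1: Enumerate the 36 unordered pairs (i,j) with i<j and classify each by sign(x_j-x_i) * sign(y_j-y_i).
  (1,2):dx=+2,dy=-15->D; (1,3):dx=+6,dy=-3->D; (1,4):dx=-3,dy=-12->C; (1,5):dx=-2,dy=-9->C
  (1,6):dx=+3,dy=-4->D; (1,7):dx=+5,dy=-7->D; (1,8):dx=+7,dy=+2->C; (1,9):dx=+4,dy=-10->D
  (2,3):dx=+4,dy=+12->C; (2,4):dx=-5,dy=+3->D; (2,5):dx=-4,dy=+6->D; (2,6):dx=+1,dy=+11->C
  (2,7):dx=+3,dy=+8->C; (2,8):dx=+5,dy=+17->C; (2,9):dx=+2,dy=+5->C; (3,4):dx=-9,dy=-9->C
  (3,5):dx=-8,dy=-6->C; (3,6):dx=-3,dy=-1->C; (3,7):dx=-1,dy=-4->C; (3,8):dx=+1,dy=+5->C
  (3,9):dx=-2,dy=-7->C; (4,5):dx=+1,dy=+3->C; (4,6):dx=+6,dy=+8->C; (4,7):dx=+8,dy=+5->C
  (4,8):dx=+10,dy=+14->C; (4,9):dx=+7,dy=+2->C; (5,6):dx=+5,dy=+5->C; (5,7):dx=+7,dy=+2->C
  (5,8):dx=+9,dy=+11->C; (5,9):dx=+6,dy=-1->D; (6,7):dx=+2,dy=-3->D; (6,8):dx=+4,dy=+6->C
  (6,9):dx=+1,dy=-6->D; (7,8):dx=+2,dy=+9->C; (7,9):dx=-1,dy=-3->C; (8,9):dx=-3,dy=-12->C
Step 2: C = 26, D = 10, total pairs = 36.
Step 3: tau = (C - D)/(n(n-1)/2) = (26 - 10)/36 = 0.444444.
Step 4: Exact two-sided p-value (enumerate n! = 362880 permutations of y under H0): p = 0.119439.
Step 5: alpha = 0.1. fail to reject H0.

tau_b = 0.4444 (C=26, D=10), p = 0.119439, fail to reject H0.


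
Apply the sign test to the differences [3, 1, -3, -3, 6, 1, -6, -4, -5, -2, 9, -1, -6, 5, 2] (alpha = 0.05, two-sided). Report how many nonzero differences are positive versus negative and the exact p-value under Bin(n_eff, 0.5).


Step 1: Discard zero differences. Original n = 15; n_eff = number of nonzero differences = 15.
Nonzero differences (with sign): +3, +1, -3, -3, +6, +1, -6, -4, -5, -2, +9, -1, -6, +5, +2
Step 2: Count signs: positive = 7, negative = 8.
Step 3: Under H0: P(positive) = 0.5, so the number of positives S ~ Bin(15, 0.5).
Step 4: Two-sided exact p-value = sum of Bin(15,0.5) probabilities at or below the observed probability = 1.000000.
Step 5: alpha = 0.05. fail to reject H0.

n_eff = 15, pos = 7, neg = 8, p = 1.000000, fail to reject H0.


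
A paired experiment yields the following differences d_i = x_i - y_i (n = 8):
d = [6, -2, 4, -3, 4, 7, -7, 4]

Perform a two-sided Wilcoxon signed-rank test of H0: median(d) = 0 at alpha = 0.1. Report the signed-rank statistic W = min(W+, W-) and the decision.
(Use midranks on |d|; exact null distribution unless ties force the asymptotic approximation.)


Step 1: Drop any zero differences (none here) and take |d_i|.
|d| = [6, 2, 4, 3, 4, 7, 7, 4]
Step 2: Midrank |d_i| (ties get averaged ranks).
ranks: |6|->6, |2|->1, |4|->4, |3|->2, |4|->4, |7|->7.5, |7|->7.5, |4|->4
Step 3: Attach original signs; sum ranks with positive sign and with negative sign.
W+ = 6 + 4 + 4 + 7.5 + 4 = 25.5
W- = 1 + 2 + 7.5 = 10.5
(Check: W+ + W- = 36 should equal n(n+1)/2 = 36.)
Step 4: Test statistic W = min(W+, W-) = 10.5.
Step 5: Ties in |d|, so use the tie-corrected normal approximation.
        E[W] = n(n+1)/4 = 8*9/4 = 18.
        Tie groups: |d|=4 (t=3), |d|=7 (t=2); sum(t^3 - t) = 30.
        Var[W] = n(n+1)(2n+1)/24 - sum(t^3-t)/48 = 1224/24 - 30/48 = 50.375.
        z = (W - E[W]) / sqrt(Var[W]) = (10.5 - 18) / 7.0975 = -1.0567.
        Two-sided p = 2*Phi(z) = 0.290646.
Step 6: alpha = 0.1. fail to reject H0.

W+ = 25.5, W- = 10.5, W = min = 10.5, p = 0.290646, fail to reject H0.


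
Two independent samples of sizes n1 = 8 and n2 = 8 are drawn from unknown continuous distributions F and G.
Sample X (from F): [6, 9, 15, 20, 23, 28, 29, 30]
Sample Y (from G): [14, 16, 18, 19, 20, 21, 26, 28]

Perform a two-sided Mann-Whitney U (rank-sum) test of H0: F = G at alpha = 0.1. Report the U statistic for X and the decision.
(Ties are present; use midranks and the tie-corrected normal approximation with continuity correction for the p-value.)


Step 1: Combine and sort all 16 observations; assign midranks.
sorted (value, group): (6,X), (9,X), (14,Y), (15,X), (16,Y), (18,Y), (19,Y), (20,X), (20,Y), (21,Y), (23,X), (26,Y), (28,X), (28,Y), (29,X), (30,X)
ranks: 6->1, 9->2, 14->3, 15->4, 16->5, 18->6, 19->7, 20->8.5, 20->8.5, 21->10, 23->11, 26->12, 28->13.5, 28->13.5, 29->15, 30->16
Step 2: Rank sum for X: R1 = 1 + 2 + 4 + 8.5 + 11 + 13.5 + 15 + 16 = 71.
Step 3: U_X = R1 - n1(n1+1)/2 = 71 - 8*9/2 = 71 - 36 = 35.
       U_Y = n1*n2 - U_X = 64 - 35 = 29.
Step 4: Ties are present, so use the tie-corrected normal approximation (with continuity correction) for the p-value.
Step 5: p-value = 0.792597; compare to alpha = 0.1. fail to reject H0.

U_X = 35, p = 0.792597, fail to reject H0 at alpha = 0.1.


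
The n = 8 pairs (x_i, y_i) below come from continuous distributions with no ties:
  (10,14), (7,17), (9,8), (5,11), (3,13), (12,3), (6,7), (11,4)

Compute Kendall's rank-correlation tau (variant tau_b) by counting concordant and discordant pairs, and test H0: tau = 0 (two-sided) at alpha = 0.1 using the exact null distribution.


Step 1: Enumerate the 28 unordered pairs (i,j) with i<j and classify each by sign(x_j-x_i) * sign(y_j-y_i).
  (1,2):dx=-3,dy=+3->D; (1,3):dx=-1,dy=-6->C; (1,4):dx=-5,dy=-3->C; (1,5):dx=-7,dy=-1->C
  (1,6):dx=+2,dy=-11->D; (1,7):dx=-4,dy=-7->C; (1,8):dx=+1,dy=-10->D; (2,3):dx=+2,dy=-9->D
  (2,4):dx=-2,dy=-6->C; (2,5):dx=-4,dy=-4->C; (2,6):dx=+5,dy=-14->D; (2,7):dx=-1,dy=-10->C
  (2,8):dx=+4,dy=-13->D; (3,4):dx=-4,dy=+3->D; (3,5):dx=-6,dy=+5->D; (3,6):dx=+3,dy=-5->D
  (3,7):dx=-3,dy=-1->C; (3,8):dx=+2,dy=-4->D; (4,5):dx=-2,dy=+2->D; (4,6):dx=+7,dy=-8->D
  (4,7):dx=+1,dy=-4->D; (4,8):dx=+6,dy=-7->D; (5,6):dx=+9,dy=-10->D; (5,7):dx=+3,dy=-6->D
  (5,8):dx=+8,dy=-9->D; (6,7):dx=-6,dy=+4->D; (6,8):dx=-1,dy=+1->D; (7,8):dx=+5,dy=-3->D
Step 2: C = 8, D = 20, total pairs = 28.
Step 3: tau = (C - D)/(n(n-1)/2) = (8 - 20)/28 = -0.428571.
Step 4: Exact two-sided p-value (enumerate n! = 40320 permutations of y under H0): p = 0.178869.
Step 5: alpha = 0.1. fail to reject H0.

tau_b = -0.4286 (C=8, D=20), p = 0.178869, fail to reject H0.


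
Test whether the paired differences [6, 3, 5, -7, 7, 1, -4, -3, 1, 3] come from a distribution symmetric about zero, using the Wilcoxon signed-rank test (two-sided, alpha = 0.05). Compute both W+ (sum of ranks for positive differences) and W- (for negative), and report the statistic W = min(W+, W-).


Step 1: Drop any zero differences (none here) and take |d_i|.
|d| = [6, 3, 5, 7, 7, 1, 4, 3, 1, 3]
Step 2: Midrank |d_i| (ties get averaged ranks).
ranks: |6|->8, |3|->4, |5|->7, |7|->9.5, |7|->9.5, |1|->1.5, |4|->6, |3|->4, |1|->1.5, |3|->4
Step 3: Attach original signs; sum ranks with positive sign and with negative sign.
W+ = 8 + 4 + 7 + 9.5 + 1.5 + 1.5 + 4 = 35.5
W- = 9.5 + 6 + 4 = 19.5
(Check: W+ + W- = 55 should equal n(n+1)/2 = 55.)
Step 4: Test statistic W = min(W+, W-) = 19.5.
Step 5: Ties in |d|, so use the tie-corrected normal approximation.
        E[W] = n(n+1)/4 = 10*11/4 = 27.5.
        Tie groups: |d|=1 (t=2), |d|=3 (t=3), |d|=7 (t=2); sum(t^3 - t) = 36.
        Var[W] = n(n+1)(2n+1)/24 - sum(t^3-t)/48 = 2310/24 - 36/48 = 95.5.
        z = (W - E[W]) / sqrt(Var[W]) = (19.5 - 27.5) / 9.7724 = -0.8186.
        Two-sided p = 2*Phi(z) = 0.412997.
Step 6: alpha = 0.05. fail to reject H0.

W+ = 35.5, W- = 19.5, W = min = 19.5, p = 0.412997, fail to reject H0.


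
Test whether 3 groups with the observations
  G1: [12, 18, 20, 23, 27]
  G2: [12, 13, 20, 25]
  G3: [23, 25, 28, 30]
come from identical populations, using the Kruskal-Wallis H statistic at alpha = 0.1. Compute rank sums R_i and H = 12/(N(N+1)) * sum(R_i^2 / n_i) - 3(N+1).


Step 1: Combine all N = 13 observations and assign midranks.
sorted (value, group, rank): (12,G1,1.5), (12,G2,1.5), (13,G2,3), (18,G1,4), (20,G1,5.5), (20,G2,5.5), (23,G1,7.5), (23,G3,7.5), (25,G2,9.5), (25,G3,9.5), (27,G1,11), (28,G3,12), (30,G3,13)
Step 2: Sum ranks within each group.
R_1 = 29.5 (n_1 = 5)
R_2 = 19.5 (n_2 = 4)
R_3 = 42 (n_3 = 4)
Step 3: H = 12/(N(N+1)) * sum(R_i^2/n_i) - 3(N+1)
     = 12/(13*14) * (29.5^2/5 + 19.5^2/4 + 42^2/4) - 3*14
     = 0.065934 * 710.112 - 42
     = 4.820604.
Step 4: Ties present; correction factor C = 1 - 24/(13^3 - 13) = 0.989011. Corrected H = 4.820604 / 0.989011 = 4.874167.
Step 5: Under H0, H ~ chi^2(2); p-value = 0.087415.
Step 6: alpha = 0.1. reject H0.

H = 4.8742, df = 2, p = 0.087415, reject H0.


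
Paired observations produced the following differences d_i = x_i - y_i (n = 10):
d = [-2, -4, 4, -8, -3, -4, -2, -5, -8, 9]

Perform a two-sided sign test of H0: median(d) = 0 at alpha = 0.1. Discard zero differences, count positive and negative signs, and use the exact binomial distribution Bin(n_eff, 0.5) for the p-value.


Step 1: Discard zero differences. Original n = 10; n_eff = number of nonzero differences = 10.
Nonzero differences (with sign): -2, -4, +4, -8, -3, -4, -2, -5, -8, +9
Step 2: Count signs: positive = 2, negative = 8.
Step 3: Under H0: P(positive) = 0.5, so the number of positives S ~ Bin(10, 0.5).
Step 4: Two-sided exact p-value = sum of Bin(10,0.5) probabilities at or below the observed probability = 0.109375.
Step 5: alpha = 0.1. fail to reject H0.

n_eff = 10, pos = 2, neg = 8, p = 0.109375, fail to reject H0.


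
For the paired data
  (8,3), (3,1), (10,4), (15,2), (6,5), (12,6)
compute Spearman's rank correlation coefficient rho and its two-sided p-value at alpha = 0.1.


Step 1: Rank x and y separately (midranks; no ties here).
rank(x): 8->3, 3->1, 10->4, 15->6, 6->2, 12->5
rank(y): 3->3, 1->1, 4->4, 2->2, 5->5, 6->6
Step 2: d_i = R_x(i) - R_y(i); compute d_i^2.
  (3-3)^2=0, (1-1)^2=0, (4-4)^2=0, (6-2)^2=16, (2-5)^2=9, (5-6)^2=1
sum(d^2) = 26.
Step 3: rho = 1 - 6*26 / (6*(6^2 - 1)) = 1 - 156/210 = 0.257143.
Step 4: Under H0, t = rho * sqrt((n-2)/(1-rho^2)) = 0.5322 ~ t(4).
Step 5: Two-sided p-value from the t-distribution with 4 df = 0.622787.
Step 6: alpha = 0.1. fail to reject H0.

rho = 0.2571, p = 0.622787, fail to reject H0 at alpha = 0.1.


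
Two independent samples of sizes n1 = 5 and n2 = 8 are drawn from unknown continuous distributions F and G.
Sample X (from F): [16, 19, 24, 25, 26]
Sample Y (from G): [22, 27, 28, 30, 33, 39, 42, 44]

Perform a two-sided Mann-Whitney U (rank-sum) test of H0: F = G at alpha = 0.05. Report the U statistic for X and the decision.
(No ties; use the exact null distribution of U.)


Step 1: Combine and sort all 13 observations; assign midranks.
sorted (value, group): (16,X), (19,X), (22,Y), (24,X), (25,X), (26,X), (27,Y), (28,Y), (30,Y), (33,Y), (39,Y), (42,Y), (44,Y)
ranks: 16->1, 19->2, 22->3, 24->4, 25->5, 26->6, 27->7, 28->8, 30->9, 33->10, 39->11, 42->12, 44->13
Step 2: Rank sum for X: R1 = 1 + 2 + 4 + 5 + 6 = 18.
Step 3: U_X = R1 - n1(n1+1)/2 = 18 - 5*6/2 = 18 - 15 = 3.
       U_Y = n1*n2 - U_X = 40 - 3 = 37.
Step 4: No ties, so the exact null distribution of U (based on enumerating the C(13,5) = 1287 equally likely rank assignments) gives the two-sided p-value.
Step 5: p-value = 0.010878; compare to alpha = 0.05. reject H0.

U_X = 3, p = 0.010878, reject H0 at alpha = 0.05.


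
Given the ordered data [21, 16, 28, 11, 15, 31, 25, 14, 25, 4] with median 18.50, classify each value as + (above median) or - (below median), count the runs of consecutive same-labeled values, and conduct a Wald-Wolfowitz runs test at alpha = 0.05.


Step 1: Compute median = 18.50; label A = above, B = below.
Labels in order: ABABBAABAB  (n_A = 5, n_B = 5)
Step 2: Count runs R = 8.
Step 3: Under H0 (random ordering), E[R] = 2*n_A*n_B/(n_A+n_B) + 1 = 2*5*5/10 + 1 = 6.0000.
        Var[R] = 2*n_A*n_B*(2*n_A*n_B - n_A - n_B) / ((n_A+n_B)^2 * (n_A+n_B-1)) = 2000/900 = 2.2222.
        SD[R] = 1.4907.
Step 4: Continuity-corrected z = (R - 0.5 - E[R]) / SD[R] = (8 - 0.5 - 6.0000) / 1.4907 = 1.0062.
Step 5: Two-sided p-value via normal approximation = 2*(1 - Phi(|z|)) = 0.314305.
Step 6: alpha = 0.05. fail to reject H0.

R = 8, z = 1.0062, p = 0.314305, fail to reject H0.


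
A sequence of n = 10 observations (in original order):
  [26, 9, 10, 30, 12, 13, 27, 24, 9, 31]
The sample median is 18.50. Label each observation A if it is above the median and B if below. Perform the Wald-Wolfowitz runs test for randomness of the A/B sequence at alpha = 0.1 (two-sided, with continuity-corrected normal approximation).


Step 1: Compute median = 18.50; label A = above, B = below.
Labels in order: ABBABBAABA  (n_A = 5, n_B = 5)
Step 2: Count runs R = 7.
Step 3: Under H0 (random ordering), E[R] = 2*n_A*n_B/(n_A+n_B) + 1 = 2*5*5/10 + 1 = 6.0000.
        Var[R] = 2*n_A*n_B*(2*n_A*n_B - n_A - n_B) / ((n_A+n_B)^2 * (n_A+n_B-1)) = 2000/900 = 2.2222.
        SD[R] = 1.4907.
Step 4: Continuity-corrected z = (R - 0.5 - E[R]) / SD[R] = (7 - 0.5 - 6.0000) / 1.4907 = 0.3354.
Step 5: Two-sided p-value via normal approximation = 2*(1 - Phi(|z|)) = 0.737316.
Step 6: alpha = 0.1. fail to reject H0.

R = 7, z = 0.3354, p = 0.737316, fail to reject H0.


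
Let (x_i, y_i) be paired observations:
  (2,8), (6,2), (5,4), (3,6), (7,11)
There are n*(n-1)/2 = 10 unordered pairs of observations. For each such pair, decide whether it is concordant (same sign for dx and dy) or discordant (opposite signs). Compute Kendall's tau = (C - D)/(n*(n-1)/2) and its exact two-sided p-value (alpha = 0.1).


Step 1: Enumerate the 10 unordered pairs (i,j) with i<j and classify each by sign(x_j-x_i) * sign(y_j-y_i).
  (1,2):dx=+4,dy=-6->D; (1,3):dx=+3,dy=-4->D; (1,4):dx=+1,dy=-2->D; (1,5):dx=+5,dy=+3->C
  (2,3):dx=-1,dy=+2->D; (2,4):dx=-3,dy=+4->D; (2,5):dx=+1,dy=+9->C; (3,4):dx=-2,dy=+2->D
  (3,5):dx=+2,dy=+7->C; (4,5):dx=+4,dy=+5->C
Step 2: C = 4, D = 6, total pairs = 10.
Step 3: tau = (C - D)/(n(n-1)/2) = (4 - 6)/10 = -0.200000.
Step 4: Exact two-sided p-value (enumerate n! = 120 permutations of y under H0): p = 0.816667.
Step 5: alpha = 0.1. fail to reject H0.

tau_b = -0.2000 (C=4, D=6), p = 0.816667, fail to reject H0.


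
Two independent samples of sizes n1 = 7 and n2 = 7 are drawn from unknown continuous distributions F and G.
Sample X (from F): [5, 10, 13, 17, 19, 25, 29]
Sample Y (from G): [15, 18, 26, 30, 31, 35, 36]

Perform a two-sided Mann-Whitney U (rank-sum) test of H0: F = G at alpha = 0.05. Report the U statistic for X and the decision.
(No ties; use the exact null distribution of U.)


Step 1: Combine and sort all 14 observations; assign midranks.
sorted (value, group): (5,X), (10,X), (13,X), (15,Y), (17,X), (18,Y), (19,X), (25,X), (26,Y), (29,X), (30,Y), (31,Y), (35,Y), (36,Y)
ranks: 5->1, 10->2, 13->3, 15->4, 17->5, 18->6, 19->7, 25->8, 26->9, 29->10, 30->11, 31->12, 35->13, 36->14
Step 2: Rank sum for X: R1 = 1 + 2 + 3 + 5 + 7 + 8 + 10 = 36.
Step 3: U_X = R1 - n1(n1+1)/2 = 36 - 7*8/2 = 36 - 28 = 8.
       U_Y = n1*n2 - U_X = 49 - 8 = 41.
Step 4: No ties, so the exact null distribution of U (based on enumerating the C(14,7) = 3432 equally likely rank assignments) gives the two-sided p-value.
Step 5: p-value = 0.037879; compare to alpha = 0.05. reject H0.

U_X = 8, p = 0.037879, reject H0 at alpha = 0.05.


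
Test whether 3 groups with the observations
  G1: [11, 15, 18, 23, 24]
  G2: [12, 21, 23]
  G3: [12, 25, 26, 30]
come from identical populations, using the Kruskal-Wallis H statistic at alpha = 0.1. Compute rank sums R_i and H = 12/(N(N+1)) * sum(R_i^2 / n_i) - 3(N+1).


Step 1: Combine all N = 12 observations and assign midranks.
sorted (value, group, rank): (11,G1,1), (12,G2,2.5), (12,G3,2.5), (15,G1,4), (18,G1,5), (21,G2,6), (23,G1,7.5), (23,G2,7.5), (24,G1,9), (25,G3,10), (26,G3,11), (30,G3,12)
Step 2: Sum ranks within each group.
R_1 = 26.5 (n_1 = 5)
R_2 = 16 (n_2 = 3)
R_3 = 35.5 (n_3 = 4)
Step 3: H = 12/(N(N+1)) * sum(R_i^2/n_i) - 3(N+1)
     = 12/(12*13) * (26.5^2/5 + 16^2/3 + 35.5^2/4) - 3*13
     = 0.076923 * 540.846 - 39
     = 2.603526.
Step 4: Ties present; correction factor C = 1 - 12/(12^3 - 12) = 0.993007. Corrected H = 2.603526 / 0.993007 = 2.621860.
Step 5: Under H0, H ~ chi^2(2); p-value = 0.269569.
Step 6: alpha = 0.1. fail to reject H0.

H = 2.6219, df = 2, p = 0.269569, fail to reject H0.


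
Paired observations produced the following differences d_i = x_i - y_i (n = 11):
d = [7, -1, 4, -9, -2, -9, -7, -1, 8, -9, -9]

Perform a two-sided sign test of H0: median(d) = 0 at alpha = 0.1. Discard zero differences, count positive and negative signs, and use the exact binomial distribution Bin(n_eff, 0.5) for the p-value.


Step 1: Discard zero differences. Original n = 11; n_eff = number of nonzero differences = 11.
Nonzero differences (with sign): +7, -1, +4, -9, -2, -9, -7, -1, +8, -9, -9
Step 2: Count signs: positive = 3, negative = 8.
Step 3: Under H0: P(positive) = 0.5, so the number of positives S ~ Bin(11, 0.5).
Step 4: Two-sided exact p-value = sum of Bin(11,0.5) probabilities at or below the observed probability = 0.226562.
Step 5: alpha = 0.1. fail to reject H0.

n_eff = 11, pos = 3, neg = 8, p = 0.226562, fail to reject H0.


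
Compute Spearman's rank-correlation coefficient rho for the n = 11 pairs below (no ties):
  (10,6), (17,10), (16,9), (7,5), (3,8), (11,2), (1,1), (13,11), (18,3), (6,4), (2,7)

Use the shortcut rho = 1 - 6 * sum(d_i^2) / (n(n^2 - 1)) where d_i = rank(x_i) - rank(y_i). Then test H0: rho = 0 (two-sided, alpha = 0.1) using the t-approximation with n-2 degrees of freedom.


Step 1: Rank x and y separately (midranks; no ties here).
rank(x): 10->6, 17->10, 16->9, 7->5, 3->3, 11->7, 1->1, 13->8, 18->11, 6->4, 2->2
rank(y): 6->6, 10->10, 9->9, 5->5, 8->8, 2->2, 1->1, 11->11, 3->3, 4->4, 7->7
Step 2: d_i = R_x(i) - R_y(i); compute d_i^2.
  (6-6)^2=0, (10-10)^2=0, (9-9)^2=0, (5-5)^2=0, (3-8)^2=25, (7-2)^2=25, (1-1)^2=0, (8-11)^2=9, (11-3)^2=64, (4-4)^2=0, (2-7)^2=25
sum(d^2) = 148.
Step 3: rho = 1 - 6*148 / (11*(11^2 - 1)) = 1 - 888/1320 = 0.327273.
Step 4: Under H0, t = rho * sqrt((n-2)/(1-rho^2)) = 1.0390 ~ t(9).
Step 5: Two-sided p-value from the t-distribution with 9 df = 0.325895.
Step 6: alpha = 0.1. fail to reject H0.

rho = 0.3273, p = 0.325895, fail to reject H0 at alpha = 0.1.


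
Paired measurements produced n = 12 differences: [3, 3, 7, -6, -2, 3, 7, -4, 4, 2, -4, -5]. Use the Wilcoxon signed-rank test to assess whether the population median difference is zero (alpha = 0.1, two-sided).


Step 1: Drop any zero differences (none here) and take |d_i|.
|d| = [3, 3, 7, 6, 2, 3, 7, 4, 4, 2, 4, 5]
Step 2: Midrank |d_i| (ties get averaged ranks).
ranks: |3|->4, |3|->4, |7|->11.5, |6|->10, |2|->1.5, |3|->4, |7|->11.5, |4|->7, |4|->7, |2|->1.5, |4|->7, |5|->9
Step 3: Attach original signs; sum ranks with positive sign and with negative sign.
W+ = 4 + 4 + 11.5 + 4 + 11.5 + 7 + 1.5 = 43.5
W- = 10 + 1.5 + 7 + 7 + 9 = 34.5
(Check: W+ + W- = 78 should equal n(n+1)/2 = 78.)
Step 4: Test statistic W = min(W+, W-) = 34.5.
Step 5: Ties in |d|, so use the tie-corrected normal approximation.
        E[W] = n(n+1)/4 = 12*13/4 = 39.
        Tie groups: |d|=2 (t=2), |d|=3 (t=3), |d|=4 (t=3), |d|=7 (t=2); sum(t^3 - t) = 60.
        Var[W] = n(n+1)(2n+1)/24 - sum(t^3-t)/48 = 3900/24 - 60/48 = 161.25.
        z = (W - E[W]) / sqrt(Var[W]) = (34.5 - 39) / 12.6984 = -0.3544.
        Two-sided p = 2*Phi(z) = 0.723058.
Step 6: alpha = 0.1. fail to reject H0.

W+ = 43.5, W- = 34.5, W = min = 34.5, p = 0.723058, fail to reject H0.


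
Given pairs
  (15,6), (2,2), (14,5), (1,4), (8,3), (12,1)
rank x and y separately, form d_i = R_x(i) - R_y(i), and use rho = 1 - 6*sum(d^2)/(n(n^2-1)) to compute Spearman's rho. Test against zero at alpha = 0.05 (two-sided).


Step 1: Rank x and y separately (midranks; no ties here).
rank(x): 15->6, 2->2, 14->5, 1->1, 8->3, 12->4
rank(y): 6->6, 2->2, 5->5, 4->4, 3->3, 1->1
Step 2: d_i = R_x(i) - R_y(i); compute d_i^2.
  (6-6)^2=0, (2-2)^2=0, (5-5)^2=0, (1-4)^2=9, (3-3)^2=0, (4-1)^2=9
sum(d^2) = 18.
Step 3: rho = 1 - 6*18 / (6*(6^2 - 1)) = 1 - 108/210 = 0.485714.
Step 4: Under H0, t = rho * sqrt((n-2)/(1-rho^2)) = 1.1113 ~ t(4).
Step 5: Two-sided p-value from the t-distribution with 4 df = 0.328723.
Step 6: alpha = 0.05. fail to reject H0.

rho = 0.4857, p = 0.328723, fail to reject H0 at alpha = 0.05.


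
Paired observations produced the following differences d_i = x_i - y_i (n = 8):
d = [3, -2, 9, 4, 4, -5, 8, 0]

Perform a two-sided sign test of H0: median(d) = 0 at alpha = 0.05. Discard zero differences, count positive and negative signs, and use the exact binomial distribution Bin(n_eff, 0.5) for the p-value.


Step 1: Discard zero differences. Original n = 8; n_eff = number of nonzero differences = 7.
Nonzero differences (with sign): +3, -2, +9, +4, +4, -5, +8
Step 2: Count signs: positive = 5, negative = 2.
Step 3: Under H0: P(positive) = 0.5, so the number of positives S ~ Bin(7, 0.5).
Step 4: Two-sided exact p-value = sum of Bin(7,0.5) probabilities at or below the observed probability = 0.453125.
Step 5: alpha = 0.05. fail to reject H0.

n_eff = 7, pos = 5, neg = 2, p = 0.453125, fail to reject H0.


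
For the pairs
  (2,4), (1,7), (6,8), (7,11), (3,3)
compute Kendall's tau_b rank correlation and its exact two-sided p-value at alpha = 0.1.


Step 1: Enumerate the 10 unordered pairs (i,j) with i<j and classify each by sign(x_j-x_i) * sign(y_j-y_i).
  (1,2):dx=-1,dy=+3->D; (1,3):dx=+4,dy=+4->C; (1,4):dx=+5,dy=+7->C; (1,5):dx=+1,dy=-1->D
  (2,3):dx=+5,dy=+1->C; (2,4):dx=+6,dy=+4->C; (2,5):dx=+2,dy=-4->D; (3,4):dx=+1,dy=+3->C
  (3,5):dx=-3,dy=-5->C; (4,5):dx=-4,dy=-8->C
Step 2: C = 7, D = 3, total pairs = 10.
Step 3: tau = (C - D)/(n(n-1)/2) = (7 - 3)/10 = 0.400000.
Step 4: Exact two-sided p-value (enumerate n! = 120 permutations of y under H0): p = 0.483333.
Step 5: alpha = 0.1. fail to reject H0.

tau_b = 0.4000 (C=7, D=3), p = 0.483333, fail to reject H0.


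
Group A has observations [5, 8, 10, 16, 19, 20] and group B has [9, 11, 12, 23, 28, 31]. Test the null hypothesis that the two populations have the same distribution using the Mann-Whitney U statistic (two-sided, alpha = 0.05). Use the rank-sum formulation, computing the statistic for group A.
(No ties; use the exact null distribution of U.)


Step 1: Combine and sort all 12 observations; assign midranks.
sorted (value, group): (5,X), (8,X), (9,Y), (10,X), (11,Y), (12,Y), (16,X), (19,X), (20,X), (23,Y), (28,Y), (31,Y)
ranks: 5->1, 8->2, 9->3, 10->4, 11->5, 12->6, 16->7, 19->8, 20->9, 23->10, 28->11, 31->12
Step 2: Rank sum for X: R1 = 1 + 2 + 4 + 7 + 8 + 9 = 31.
Step 3: U_X = R1 - n1(n1+1)/2 = 31 - 6*7/2 = 31 - 21 = 10.
       U_Y = n1*n2 - U_X = 36 - 10 = 26.
Step 4: No ties, so the exact null distribution of U (based on enumerating the C(12,6) = 924 equally likely rank assignments) gives the two-sided p-value.
Step 5: p-value = 0.240260; compare to alpha = 0.05. fail to reject H0.

U_X = 10, p = 0.240260, fail to reject H0 at alpha = 0.05.


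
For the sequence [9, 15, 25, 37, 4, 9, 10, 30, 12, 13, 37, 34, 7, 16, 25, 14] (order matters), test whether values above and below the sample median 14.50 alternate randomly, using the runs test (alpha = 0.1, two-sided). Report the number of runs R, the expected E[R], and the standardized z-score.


Step 1: Compute median = 14.50; label A = above, B = below.
Labels in order: BAAABBBABBAABAAB  (n_A = 8, n_B = 8)
Step 2: Count runs R = 9.
Step 3: Under H0 (random ordering), E[R] = 2*n_A*n_B/(n_A+n_B) + 1 = 2*8*8/16 + 1 = 9.0000.
        Var[R] = 2*n_A*n_B*(2*n_A*n_B - n_A - n_B) / ((n_A+n_B)^2 * (n_A+n_B-1)) = 14336/3840 = 3.7333.
        SD[R] = 1.9322.
Step 4: R = E[R], so z = 0 with no continuity correction.
Step 5: Two-sided p-value via normal approximation = 2*(1 - Phi(|z|)) = 1.000000.
Step 6: alpha = 0.1. fail to reject H0.

R = 9, z = 0.0000, p = 1.000000, fail to reject H0.


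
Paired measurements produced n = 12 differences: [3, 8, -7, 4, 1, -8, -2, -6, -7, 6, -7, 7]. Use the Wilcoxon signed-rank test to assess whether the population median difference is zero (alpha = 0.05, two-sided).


Step 1: Drop any zero differences (none here) and take |d_i|.
|d| = [3, 8, 7, 4, 1, 8, 2, 6, 7, 6, 7, 7]
Step 2: Midrank |d_i| (ties get averaged ranks).
ranks: |3|->3, |8|->11.5, |7|->8.5, |4|->4, |1|->1, |8|->11.5, |2|->2, |6|->5.5, |7|->8.5, |6|->5.5, |7|->8.5, |7|->8.5
Step 3: Attach original signs; sum ranks with positive sign and with negative sign.
W+ = 3 + 11.5 + 4 + 1 + 5.5 + 8.5 = 33.5
W- = 8.5 + 11.5 + 2 + 5.5 + 8.5 + 8.5 = 44.5
(Check: W+ + W- = 78 should equal n(n+1)/2 = 78.)
Step 4: Test statistic W = min(W+, W-) = 33.5.
Step 5: Ties in |d|, so use the tie-corrected normal approximation.
        E[W] = n(n+1)/4 = 12*13/4 = 39.
        Tie groups: |d|=6 (t=2), |d|=7 (t=4), |d|=8 (t=2); sum(t^3 - t) = 72.
        Var[W] = n(n+1)(2n+1)/24 - sum(t^3-t)/48 = 3900/24 - 72/48 = 161.
        z = (W - E[W]) / sqrt(Var[W]) = (33.5 - 39) / 12.6886 = -0.4335.
        Two-sided p = 2*Phi(z) = 0.664680.
Step 6: alpha = 0.05. fail to reject H0.

W+ = 33.5, W- = 44.5, W = min = 33.5, p = 0.664680, fail to reject H0.


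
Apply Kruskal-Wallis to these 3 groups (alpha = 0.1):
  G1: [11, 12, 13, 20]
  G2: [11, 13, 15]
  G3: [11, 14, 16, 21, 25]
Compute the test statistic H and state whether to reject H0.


Step 1: Combine all N = 12 observations and assign midranks.
sorted (value, group, rank): (11,G1,2), (11,G2,2), (11,G3,2), (12,G1,4), (13,G1,5.5), (13,G2,5.5), (14,G3,7), (15,G2,8), (16,G3,9), (20,G1,10), (21,G3,11), (25,G3,12)
Step 2: Sum ranks within each group.
R_1 = 21.5 (n_1 = 4)
R_2 = 15.5 (n_2 = 3)
R_3 = 41 (n_3 = 5)
Step 3: H = 12/(N(N+1)) * sum(R_i^2/n_i) - 3(N+1)
     = 12/(12*13) * (21.5^2/4 + 15.5^2/3 + 41^2/5) - 3*13
     = 0.076923 * 531.846 - 39
     = 1.911218.
Step 4: Ties present; correction factor C = 1 - 30/(12^3 - 12) = 0.982517. Corrected H = 1.911218 / 0.982517 = 1.945225.
Step 5: Under H0, H ~ chi^2(2); p-value = 0.378094.
Step 6: alpha = 0.1. fail to reject H0.

H = 1.9452, df = 2, p = 0.378094, fail to reject H0.


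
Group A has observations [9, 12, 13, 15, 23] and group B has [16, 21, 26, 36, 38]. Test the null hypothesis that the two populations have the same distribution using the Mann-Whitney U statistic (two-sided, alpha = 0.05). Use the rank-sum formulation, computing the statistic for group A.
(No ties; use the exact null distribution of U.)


Step 1: Combine and sort all 10 observations; assign midranks.
sorted (value, group): (9,X), (12,X), (13,X), (15,X), (16,Y), (21,Y), (23,X), (26,Y), (36,Y), (38,Y)
ranks: 9->1, 12->2, 13->3, 15->4, 16->5, 21->6, 23->7, 26->8, 36->9, 38->10
Step 2: Rank sum for X: R1 = 1 + 2 + 3 + 4 + 7 = 17.
Step 3: U_X = R1 - n1(n1+1)/2 = 17 - 5*6/2 = 17 - 15 = 2.
       U_Y = n1*n2 - U_X = 25 - 2 = 23.
Step 4: No ties, so the exact null distribution of U (based on enumerating the C(10,5) = 252 equally likely rank assignments) gives the two-sided p-value.
Step 5: p-value = 0.031746; compare to alpha = 0.05. reject H0.

U_X = 2, p = 0.031746, reject H0 at alpha = 0.05.


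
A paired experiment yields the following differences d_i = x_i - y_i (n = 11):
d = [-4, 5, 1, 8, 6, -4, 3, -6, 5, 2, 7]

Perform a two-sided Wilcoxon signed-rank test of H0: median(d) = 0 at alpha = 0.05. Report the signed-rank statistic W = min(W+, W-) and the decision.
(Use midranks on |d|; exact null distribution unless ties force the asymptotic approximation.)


Step 1: Drop any zero differences (none here) and take |d_i|.
|d| = [4, 5, 1, 8, 6, 4, 3, 6, 5, 2, 7]
Step 2: Midrank |d_i| (ties get averaged ranks).
ranks: |4|->4.5, |5|->6.5, |1|->1, |8|->11, |6|->8.5, |4|->4.5, |3|->3, |6|->8.5, |5|->6.5, |2|->2, |7|->10
Step 3: Attach original signs; sum ranks with positive sign and with negative sign.
W+ = 6.5 + 1 + 11 + 8.5 + 3 + 6.5 + 2 + 10 = 48.5
W- = 4.5 + 4.5 + 8.5 = 17.5
(Check: W+ + W- = 66 should equal n(n+1)/2 = 66.)
Step 4: Test statistic W = min(W+, W-) = 17.5.
Step 5: Ties in |d|, so use the tie-corrected normal approximation.
        E[W] = n(n+1)/4 = 11*12/4 = 33.
        Tie groups: |d|=4 (t=2), |d|=5 (t=2), |d|=6 (t=2); sum(t^3 - t) = 18.
        Var[W] = n(n+1)(2n+1)/24 - sum(t^3-t)/48 = 3036/24 - 18/48 = 126.125.
        z = (W - E[W]) / sqrt(Var[W]) = (17.5 - 33) / 11.2305 = -1.3802.
        Two-sided p = 2*Phi(z) = 0.167536.
Step 6: alpha = 0.05. fail to reject H0.

W+ = 48.5, W- = 17.5, W = min = 17.5, p = 0.167536, fail to reject H0.
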